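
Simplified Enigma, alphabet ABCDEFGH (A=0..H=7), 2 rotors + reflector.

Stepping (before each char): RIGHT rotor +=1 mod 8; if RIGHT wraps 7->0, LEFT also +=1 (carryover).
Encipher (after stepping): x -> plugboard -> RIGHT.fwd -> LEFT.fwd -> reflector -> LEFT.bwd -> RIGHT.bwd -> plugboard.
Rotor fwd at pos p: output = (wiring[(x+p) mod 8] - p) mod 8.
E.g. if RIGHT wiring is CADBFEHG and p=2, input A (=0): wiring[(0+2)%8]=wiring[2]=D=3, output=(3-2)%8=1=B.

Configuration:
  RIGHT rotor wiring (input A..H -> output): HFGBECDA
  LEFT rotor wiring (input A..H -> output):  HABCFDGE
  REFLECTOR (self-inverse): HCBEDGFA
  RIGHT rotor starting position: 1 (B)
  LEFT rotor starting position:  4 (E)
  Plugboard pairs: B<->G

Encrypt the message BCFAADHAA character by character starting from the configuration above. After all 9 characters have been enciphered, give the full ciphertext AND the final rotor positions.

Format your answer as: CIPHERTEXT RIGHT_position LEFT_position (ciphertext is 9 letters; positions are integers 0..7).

Char 1 ('B'): step: R->2, L=4; B->plug->G->R->F->L->E->refl->D->L'->E->R'->A->plug->A
Char 2 ('C'): step: R->3, L=4; C->plug->C->R->H->L->G->refl->F->L'->G->R'->A->plug->A
Char 3 ('F'): step: R->4, L=4; F->plug->F->R->B->L->H->refl->A->L'->D->R'->E->plug->E
Char 4 ('A'): step: R->5, L=4; A->plug->A->R->F->L->E->refl->D->L'->E->R'->G->plug->B
Char 5 ('A'): step: R->6, L=4; A->plug->A->R->F->L->E->refl->D->L'->E->R'->H->plug->H
Char 6 ('D'): step: R->7, L=4; D->plug->D->R->H->L->G->refl->F->L'->G->R'->C->plug->C
Char 7 ('H'): step: R->0, L->5 (L advanced); H->plug->H->R->A->L->G->refl->F->L'->G->R'->C->plug->C
Char 8 ('A'): step: R->1, L=5; A->plug->A->R->E->L->D->refl->E->L'->F->R'->B->plug->G
Char 9 ('A'): step: R->2, L=5; A->plug->A->R->E->L->D->refl->E->L'->F->R'->G->plug->B
Final: ciphertext=AAEBHCCGB, RIGHT=2, LEFT=5

Answer: AAEBHCCGB 2 5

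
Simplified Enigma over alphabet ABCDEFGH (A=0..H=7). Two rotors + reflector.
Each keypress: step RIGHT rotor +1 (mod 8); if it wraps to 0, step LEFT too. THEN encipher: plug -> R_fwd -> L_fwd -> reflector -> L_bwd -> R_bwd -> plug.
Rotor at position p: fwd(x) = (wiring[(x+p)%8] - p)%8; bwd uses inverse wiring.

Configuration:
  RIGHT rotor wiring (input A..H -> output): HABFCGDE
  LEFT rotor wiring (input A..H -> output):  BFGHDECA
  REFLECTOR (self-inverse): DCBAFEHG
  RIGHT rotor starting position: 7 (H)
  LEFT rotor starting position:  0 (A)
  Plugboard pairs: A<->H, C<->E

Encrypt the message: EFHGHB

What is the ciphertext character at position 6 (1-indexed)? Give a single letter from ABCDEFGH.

Char 1 ('E'): step: R->0, L->1 (L advanced); E->plug->C->R->B->L->F->refl->E->L'->A->R'->B->plug->B
Char 2 ('F'): step: R->1, L=1; F->plug->F->R->C->L->G->refl->H->L'->G->R'->H->plug->A
Char 3 ('H'): step: R->2, L=1; H->plug->A->R->H->L->A->refl->D->L'->E->R'->D->plug->D
Char 4 ('G'): step: R->3, L=1; G->plug->G->R->F->L->B->refl->C->L'->D->R'->C->plug->E
Char 5 ('H'): step: R->4, L=1; H->plug->A->R->G->L->H->refl->G->L'->C->R'->B->plug->B
Char 6 ('B'): step: R->5, L=1; B->plug->B->R->G->L->H->refl->G->L'->C->R'->D->plug->D

D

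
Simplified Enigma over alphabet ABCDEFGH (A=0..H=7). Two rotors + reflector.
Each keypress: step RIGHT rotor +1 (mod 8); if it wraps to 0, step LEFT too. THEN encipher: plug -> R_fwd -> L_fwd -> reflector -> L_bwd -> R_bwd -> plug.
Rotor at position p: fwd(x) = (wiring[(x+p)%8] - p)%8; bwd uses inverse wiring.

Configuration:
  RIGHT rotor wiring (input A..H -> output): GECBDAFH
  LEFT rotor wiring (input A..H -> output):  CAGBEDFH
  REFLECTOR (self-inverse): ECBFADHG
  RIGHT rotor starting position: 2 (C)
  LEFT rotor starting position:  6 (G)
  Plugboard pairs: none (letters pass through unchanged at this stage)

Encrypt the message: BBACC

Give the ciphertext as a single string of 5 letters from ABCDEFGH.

Char 1 ('B'): step: R->3, L=6; B->plug->B->R->A->L->H->refl->G->L'->G->R'->A->plug->A
Char 2 ('B'): step: R->4, L=6; B->plug->B->R->E->L->A->refl->E->L'->C->R'->E->plug->E
Char 3 ('A'): step: R->5, L=6; A->plug->A->R->D->L->C->refl->B->L'->B->R'->D->plug->D
Char 4 ('C'): step: R->6, L=6; C->plug->C->R->A->L->H->refl->G->L'->G->R'->D->plug->D
Char 5 ('C'): step: R->7, L=6; C->plug->C->R->F->L->D->refl->F->L'->H->R'->B->plug->B

Answer: AEDDB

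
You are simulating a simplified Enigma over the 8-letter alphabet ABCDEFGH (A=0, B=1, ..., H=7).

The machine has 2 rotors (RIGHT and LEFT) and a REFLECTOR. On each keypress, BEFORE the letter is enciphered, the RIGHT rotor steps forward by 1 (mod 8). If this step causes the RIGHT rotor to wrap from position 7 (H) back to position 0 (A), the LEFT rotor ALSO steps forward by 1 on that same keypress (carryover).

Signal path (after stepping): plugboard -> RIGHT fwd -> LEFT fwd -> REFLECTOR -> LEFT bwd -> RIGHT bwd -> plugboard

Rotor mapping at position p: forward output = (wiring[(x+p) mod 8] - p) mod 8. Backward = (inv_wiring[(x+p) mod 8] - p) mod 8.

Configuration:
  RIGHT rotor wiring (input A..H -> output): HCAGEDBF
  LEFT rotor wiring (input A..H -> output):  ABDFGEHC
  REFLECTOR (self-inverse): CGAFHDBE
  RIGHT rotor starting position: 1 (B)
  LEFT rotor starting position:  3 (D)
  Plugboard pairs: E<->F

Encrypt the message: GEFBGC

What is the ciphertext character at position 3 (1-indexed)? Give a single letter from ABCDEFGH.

Char 1 ('G'): step: R->2, L=3; G->plug->G->R->F->L->F->refl->D->L'->B->R'->D->plug->D
Char 2 ('E'): step: R->3, L=3; E->plug->F->R->E->L->H->refl->E->L'->D->R'->A->plug->A
Char 3 ('F'): step: R->4, L=3; F->plug->E->R->D->L->E->refl->H->L'->E->R'->G->plug->G

G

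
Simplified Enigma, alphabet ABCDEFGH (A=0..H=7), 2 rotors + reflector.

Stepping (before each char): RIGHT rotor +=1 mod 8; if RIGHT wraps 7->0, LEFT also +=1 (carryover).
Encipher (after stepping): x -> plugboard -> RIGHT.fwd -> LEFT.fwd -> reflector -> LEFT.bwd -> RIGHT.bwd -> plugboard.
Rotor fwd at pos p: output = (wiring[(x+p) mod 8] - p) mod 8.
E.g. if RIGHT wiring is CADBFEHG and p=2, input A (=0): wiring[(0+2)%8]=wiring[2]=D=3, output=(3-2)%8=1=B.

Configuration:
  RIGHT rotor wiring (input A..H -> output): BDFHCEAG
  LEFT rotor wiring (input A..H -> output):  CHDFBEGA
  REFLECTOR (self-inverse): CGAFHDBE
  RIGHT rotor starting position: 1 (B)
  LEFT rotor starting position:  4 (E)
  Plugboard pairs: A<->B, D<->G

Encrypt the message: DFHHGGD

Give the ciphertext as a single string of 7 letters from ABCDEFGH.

Char 1 ('D'): step: R->2, L=4; D->plug->G->R->H->L->B->refl->G->L'->E->R'->F->plug->F
Char 2 ('F'): step: R->3, L=4; F->plug->F->R->G->L->H->refl->E->L'->D->R'->E->plug->E
Char 3 ('H'): step: R->4, L=4; H->plug->H->R->D->L->E->refl->H->L'->G->R'->A->plug->B
Char 4 ('H'): step: R->5, L=4; H->plug->H->R->F->L->D->refl->F->L'->A->R'->F->plug->F
Char 5 ('G'): step: R->6, L=4; G->plug->D->R->F->L->D->refl->F->L'->A->R'->B->plug->A
Char 6 ('G'): step: R->7, L=4; G->plug->D->R->G->L->H->refl->E->L'->D->R'->F->plug->F
Char 7 ('D'): step: R->0, L->5 (L advanced); D->plug->G->R->A->L->H->refl->E->L'->H->R'->D->plug->G

Answer: FEBFAFG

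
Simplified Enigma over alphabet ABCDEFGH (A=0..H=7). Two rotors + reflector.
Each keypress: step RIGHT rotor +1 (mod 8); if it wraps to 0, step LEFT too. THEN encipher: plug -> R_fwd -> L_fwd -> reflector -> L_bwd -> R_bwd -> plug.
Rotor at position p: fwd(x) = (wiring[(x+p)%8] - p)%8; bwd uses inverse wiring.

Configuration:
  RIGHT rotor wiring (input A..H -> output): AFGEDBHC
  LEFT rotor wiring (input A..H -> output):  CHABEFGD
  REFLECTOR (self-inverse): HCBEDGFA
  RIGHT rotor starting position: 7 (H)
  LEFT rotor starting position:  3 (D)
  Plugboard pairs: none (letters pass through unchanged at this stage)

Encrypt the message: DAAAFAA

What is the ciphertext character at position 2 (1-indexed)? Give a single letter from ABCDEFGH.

Char 1 ('D'): step: R->0, L->4 (L advanced); D->plug->D->R->E->L->G->refl->F->L'->H->R'->G->plug->G
Char 2 ('A'): step: R->1, L=4; A->plug->A->R->E->L->G->refl->F->L'->H->R'->H->plug->H

H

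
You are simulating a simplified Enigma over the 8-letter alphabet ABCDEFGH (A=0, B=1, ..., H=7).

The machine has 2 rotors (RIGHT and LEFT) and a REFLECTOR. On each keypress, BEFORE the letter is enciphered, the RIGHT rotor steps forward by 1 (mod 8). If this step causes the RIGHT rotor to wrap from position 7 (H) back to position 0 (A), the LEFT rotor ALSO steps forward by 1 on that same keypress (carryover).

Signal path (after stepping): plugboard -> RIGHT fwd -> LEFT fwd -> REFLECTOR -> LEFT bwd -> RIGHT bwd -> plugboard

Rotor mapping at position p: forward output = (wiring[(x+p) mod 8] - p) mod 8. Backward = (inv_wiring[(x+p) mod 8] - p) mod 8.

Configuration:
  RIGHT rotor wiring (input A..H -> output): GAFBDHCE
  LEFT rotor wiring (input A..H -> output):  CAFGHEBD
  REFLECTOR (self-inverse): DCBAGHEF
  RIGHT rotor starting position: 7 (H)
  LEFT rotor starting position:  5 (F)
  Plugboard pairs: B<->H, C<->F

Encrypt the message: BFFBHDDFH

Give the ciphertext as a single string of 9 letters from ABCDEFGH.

Char 1 ('B'): step: R->0, L->6 (L advanced); B->plug->H->R->E->L->H->refl->F->L'->B->R'->D->plug->D
Char 2 ('F'): step: R->1, L=6; F->plug->C->R->A->L->D->refl->A->L'->F->R'->H->plug->B
Char 3 ('F'): step: R->2, L=6; F->plug->C->R->B->L->F->refl->H->L'->E->R'->G->plug->G
Char 4 ('B'): step: R->3, L=6; B->plug->H->R->C->L->E->refl->G->L'->H->R'->D->plug->D
Char 5 ('H'): step: R->4, L=6; H->plug->B->R->D->L->C->refl->B->L'->G->R'->C->plug->F
Char 6 ('D'): step: R->5, L=6; D->plug->D->R->B->L->F->refl->H->L'->E->R'->G->plug->G
Char 7 ('D'): step: R->6, L=6; D->plug->D->R->C->L->E->refl->G->L'->H->R'->E->plug->E
Char 8 ('F'): step: R->7, L=6; F->plug->C->R->B->L->F->refl->H->L'->E->R'->F->plug->C
Char 9 ('H'): step: R->0, L->7 (L advanced); H->plug->B->R->A->L->E->refl->G->L'->D->R'->E->plug->E

Answer: DBGDFGECE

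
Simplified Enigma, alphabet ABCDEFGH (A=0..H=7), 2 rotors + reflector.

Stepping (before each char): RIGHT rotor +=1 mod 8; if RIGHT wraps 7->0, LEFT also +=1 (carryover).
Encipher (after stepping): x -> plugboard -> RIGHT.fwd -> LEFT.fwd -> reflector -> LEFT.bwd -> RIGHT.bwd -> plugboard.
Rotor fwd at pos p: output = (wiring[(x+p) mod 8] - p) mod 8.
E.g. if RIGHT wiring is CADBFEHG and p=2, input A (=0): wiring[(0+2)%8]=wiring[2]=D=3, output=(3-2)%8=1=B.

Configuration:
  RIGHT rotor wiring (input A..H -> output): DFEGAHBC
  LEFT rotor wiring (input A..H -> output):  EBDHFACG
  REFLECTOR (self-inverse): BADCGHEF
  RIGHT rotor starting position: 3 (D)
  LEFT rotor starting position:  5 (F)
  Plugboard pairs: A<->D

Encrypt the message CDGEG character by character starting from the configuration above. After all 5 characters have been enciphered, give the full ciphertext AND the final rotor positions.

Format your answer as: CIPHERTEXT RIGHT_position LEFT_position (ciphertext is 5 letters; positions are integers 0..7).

Char 1 ('C'): step: R->4, L=5; C->plug->C->R->F->L->G->refl->E->L'->E->R'->A->plug->D
Char 2 ('D'): step: R->5, L=5; D->plug->A->R->C->L->B->refl->A->L'->H->R'->F->plug->F
Char 3 ('G'): step: R->6, L=5; G->plug->G->R->C->L->B->refl->A->L'->H->R'->D->plug->A
Char 4 ('E'): step: R->7, L=5; E->plug->E->R->H->L->A->refl->B->L'->C->R'->H->plug->H
Char 5 ('G'): step: R->0, L->6 (L advanced); G->plug->G->R->B->L->A->refl->B->L'->F->R'->B->plug->B
Final: ciphertext=DFAHB, RIGHT=0, LEFT=6

Answer: DFAHB 0 6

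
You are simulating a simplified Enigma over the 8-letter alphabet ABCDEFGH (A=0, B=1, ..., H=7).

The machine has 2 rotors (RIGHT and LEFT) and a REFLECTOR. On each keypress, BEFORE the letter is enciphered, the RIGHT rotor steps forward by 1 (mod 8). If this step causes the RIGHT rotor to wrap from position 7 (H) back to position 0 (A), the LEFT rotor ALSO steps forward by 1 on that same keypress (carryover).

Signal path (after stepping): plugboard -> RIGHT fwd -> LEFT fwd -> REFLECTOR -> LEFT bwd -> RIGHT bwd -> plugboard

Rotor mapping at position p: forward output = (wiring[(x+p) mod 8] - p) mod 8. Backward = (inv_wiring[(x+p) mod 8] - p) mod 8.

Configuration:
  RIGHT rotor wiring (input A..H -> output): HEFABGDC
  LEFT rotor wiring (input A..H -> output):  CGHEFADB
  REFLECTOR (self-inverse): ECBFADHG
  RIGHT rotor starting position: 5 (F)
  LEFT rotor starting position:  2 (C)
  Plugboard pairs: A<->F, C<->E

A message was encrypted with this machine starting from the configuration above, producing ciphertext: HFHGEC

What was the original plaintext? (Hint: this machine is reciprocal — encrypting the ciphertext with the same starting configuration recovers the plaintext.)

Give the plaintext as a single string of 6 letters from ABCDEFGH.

Answer: AEADFE

Derivation:
Char 1 ('H'): step: R->6, L=2; H->plug->H->R->A->L->F->refl->D->L'->C->R'->F->plug->A
Char 2 ('F'): step: R->7, L=2; F->plug->A->R->D->L->G->refl->H->L'->F->R'->C->plug->E
Char 3 ('H'): step: R->0, L->3 (L advanced); H->plug->H->R->C->L->F->refl->D->L'->G->R'->F->plug->A
Char 4 ('G'): step: R->1, L=3; G->plug->G->R->B->L->C->refl->B->L'->A->R'->D->plug->D
Char 5 ('E'): step: R->2, L=3; E->plug->C->R->H->L->E->refl->A->L'->D->R'->A->plug->F
Char 6 ('C'): step: R->3, L=3; C->plug->E->R->H->L->E->refl->A->L'->D->R'->C->plug->E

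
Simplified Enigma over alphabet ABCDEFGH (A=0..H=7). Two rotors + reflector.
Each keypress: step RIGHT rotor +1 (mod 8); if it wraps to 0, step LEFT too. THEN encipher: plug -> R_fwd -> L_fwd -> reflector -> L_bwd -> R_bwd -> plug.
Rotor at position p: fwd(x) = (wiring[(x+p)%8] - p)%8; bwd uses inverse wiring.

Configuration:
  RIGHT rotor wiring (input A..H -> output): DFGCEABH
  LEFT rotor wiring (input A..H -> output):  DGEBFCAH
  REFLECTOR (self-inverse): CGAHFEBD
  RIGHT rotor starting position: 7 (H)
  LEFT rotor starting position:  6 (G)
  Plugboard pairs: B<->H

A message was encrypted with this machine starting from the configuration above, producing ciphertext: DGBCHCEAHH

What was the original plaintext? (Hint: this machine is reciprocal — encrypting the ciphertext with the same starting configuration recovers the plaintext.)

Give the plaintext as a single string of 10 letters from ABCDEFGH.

Answer: CBGAADFHCG

Derivation:
Char 1 ('D'): step: R->0, L->7 (L advanced); D->plug->D->R->C->L->H->refl->D->L'->G->R'->C->plug->C
Char 2 ('G'): step: R->1, L=7; G->plug->G->R->G->L->D->refl->H->L'->C->R'->H->plug->B
Char 3 ('B'): step: R->2, L=7; B->plug->H->R->D->L->F->refl->E->L'->B->R'->G->plug->G
Char 4 ('C'): step: R->3, L=7; C->plug->C->R->F->L->G->refl->B->L'->H->R'->A->plug->A
Char 5 ('H'): step: R->4, L=7; H->plug->B->R->E->L->C->refl->A->L'->A->R'->A->plug->A
Char 6 ('C'): step: R->5, L=7; C->plug->C->R->C->L->H->refl->D->L'->G->R'->D->plug->D
Char 7 ('E'): step: R->6, L=7; E->plug->E->R->A->L->A->refl->C->L'->E->R'->F->plug->F
Char 8 ('A'): step: R->7, L=7; A->plug->A->R->A->L->A->refl->C->L'->E->R'->B->plug->H
Char 9 ('H'): step: R->0, L->0 (L advanced); H->plug->B->R->F->L->C->refl->A->L'->G->R'->C->plug->C
Char 10 ('H'): step: R->1, L=0; H->plug->B->R->F->L->C->refl->A->L'->G->R'->G->plug->G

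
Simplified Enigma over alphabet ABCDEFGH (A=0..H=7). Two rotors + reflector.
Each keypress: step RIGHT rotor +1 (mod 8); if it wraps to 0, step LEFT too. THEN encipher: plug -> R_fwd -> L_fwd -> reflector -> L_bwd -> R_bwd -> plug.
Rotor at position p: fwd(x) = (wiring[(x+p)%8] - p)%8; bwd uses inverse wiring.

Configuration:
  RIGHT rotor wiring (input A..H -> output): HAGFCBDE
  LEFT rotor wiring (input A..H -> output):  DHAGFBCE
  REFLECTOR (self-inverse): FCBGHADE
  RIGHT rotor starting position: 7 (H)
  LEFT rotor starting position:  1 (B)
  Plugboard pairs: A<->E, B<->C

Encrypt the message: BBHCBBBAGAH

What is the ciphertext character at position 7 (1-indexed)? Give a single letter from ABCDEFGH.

Char 1 ('B'): step: R->0, L->2 (L advanced); B->plug->C->R->G->L->B->refl->C->L'->F->R'->D->plug->D
Char 2 ('B'): step: R->1, L=2; B->plug->C->R->E->L->A->refl->F->L'->H->R'->A->plug->E
Char 3 ('H'): step: R->2, L=2; H->plug->H->R->G->L->B->refl->C->L'->F->R'->G->plug->G
Char 4 ('C'): step: R->3, L=2; C->plug->B->R->H->L->F->refl->A->L'->E->R'->F->plug->F
Char 5 ('B'): step: R->4, L=2; B->plug->C->R->H->L->F->refl->A->L'->E->R'->F->plug->F
Char 6 ('B'): step: R->5, L=2; B->plug->C->R->H->L->F->refl->A->L'->E->R'->A->plug->E
Char 7 ('B'): step: R->6, L=2; B->plug->C->R->B->L->E->refl->H->L'->D->R'->H->plug->H

H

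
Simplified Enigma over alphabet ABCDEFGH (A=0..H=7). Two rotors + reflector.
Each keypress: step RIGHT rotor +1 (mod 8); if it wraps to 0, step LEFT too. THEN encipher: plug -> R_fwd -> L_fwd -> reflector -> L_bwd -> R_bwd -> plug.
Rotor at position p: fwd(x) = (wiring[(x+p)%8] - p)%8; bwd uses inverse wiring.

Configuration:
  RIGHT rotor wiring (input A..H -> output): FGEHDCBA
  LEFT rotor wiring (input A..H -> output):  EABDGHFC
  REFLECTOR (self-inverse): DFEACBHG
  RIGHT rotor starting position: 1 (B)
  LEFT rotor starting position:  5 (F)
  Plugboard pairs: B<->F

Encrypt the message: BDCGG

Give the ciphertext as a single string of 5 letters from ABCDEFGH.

Char 1 ('B'): step: R->2, L=5; B->plug->F->R->G->L->G->refl->H->L'->D->R'->G->plug->G
Char 2 ('D'): step: R->3, L=5; D->plug->D->R->G->L->G->refl->H->L'->D->R'->G->plug->G
Char 3 ('C'): step: R->4, L=5; C->plug->C->R->F->L->E->refl->C->L'->A->R'->G->plug->G
Char 4 ('G'): step: R->5, L=5; G->plug->G->R->C->L->F->refl->B->L'->H->R'->F->plug->B
Char 5 ('G'): step: R->6, L=5; G->plug->G->R->F->L->E->refl->C->L'->A->R'->D->plug->D

Answer: GGGBD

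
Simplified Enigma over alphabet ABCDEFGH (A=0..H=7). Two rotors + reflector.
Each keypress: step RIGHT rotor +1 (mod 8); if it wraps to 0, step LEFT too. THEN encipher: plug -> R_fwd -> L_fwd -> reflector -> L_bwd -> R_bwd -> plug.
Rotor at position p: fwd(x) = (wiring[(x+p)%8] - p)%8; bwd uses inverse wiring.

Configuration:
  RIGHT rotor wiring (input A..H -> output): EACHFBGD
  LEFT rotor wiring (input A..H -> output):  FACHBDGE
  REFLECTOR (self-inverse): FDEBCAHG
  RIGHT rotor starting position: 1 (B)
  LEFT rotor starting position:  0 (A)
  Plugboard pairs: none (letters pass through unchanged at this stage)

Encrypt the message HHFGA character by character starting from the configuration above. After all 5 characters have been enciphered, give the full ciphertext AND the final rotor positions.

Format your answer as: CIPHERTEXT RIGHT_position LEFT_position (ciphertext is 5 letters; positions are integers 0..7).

Answer: CBBDF 6 0

Derivation:
Char 1 ('H'): step: R->2, L=0; H->plug->H->R->G->L->G->refl->H->L'->D->R'->C->plug->C
Char 2 ('H'): step: R->3, L=0; H->plug->H->R->H->L->E->refl->C->L'->C->R'->B->plug->B
Char 3 ('F'): step: R->4, L=0; F->plug->F->R->E->L->B->refl->D->L'->F->R'->B->plug->B
Char 4 ('G'): step: R->5, L=0; G->plug->G->R->C->L->C->refl->E->L'->H->R'->D->plug->D
Char 5 ('A'): step: R->6, L=0; A->plug->A->R->A->L->F->refl->A->L'->B->R'->F->plug->F
Final: ciphertext=CBBDF, RIGHT=6, LEFT=0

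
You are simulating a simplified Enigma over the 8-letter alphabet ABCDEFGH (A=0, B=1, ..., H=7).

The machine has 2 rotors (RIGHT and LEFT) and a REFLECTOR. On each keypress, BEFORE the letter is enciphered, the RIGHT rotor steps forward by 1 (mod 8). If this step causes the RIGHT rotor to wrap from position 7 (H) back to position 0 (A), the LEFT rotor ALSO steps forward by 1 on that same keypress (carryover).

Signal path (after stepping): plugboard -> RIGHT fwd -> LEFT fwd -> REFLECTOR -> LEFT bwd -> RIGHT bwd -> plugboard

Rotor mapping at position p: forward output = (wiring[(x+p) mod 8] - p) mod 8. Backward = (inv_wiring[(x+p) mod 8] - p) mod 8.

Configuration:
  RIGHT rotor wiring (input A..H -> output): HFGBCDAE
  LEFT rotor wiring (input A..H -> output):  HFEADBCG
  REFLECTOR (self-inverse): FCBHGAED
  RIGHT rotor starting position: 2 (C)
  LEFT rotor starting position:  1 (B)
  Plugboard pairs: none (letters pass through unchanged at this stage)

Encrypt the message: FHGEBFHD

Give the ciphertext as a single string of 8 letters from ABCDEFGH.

Char 1 ('F'): step: R->3, L=1; F->plug->F->R->E->L->A->refl->F->L'->G->R'->A->plug->A
Char 2 ('H'): step: R->4, L=1; H->plug->H->R->F->L->B->refl->C->L'->D->R'->E->plug->E
Char 3 ('G'): step: R->5, L=1; G->plug->G->R->E->L->A->refl->F->L'->G->R'->A->plug->A
Char 4 ('E'): step: R->6, L=1; E->plug->E->R->A->L->E->refl->G->L'->H->R'->D->plug->D
Char 5 ('B'): step: R->7, L=1; B->plug->B->R->A->L->E->refl->G->L'->H->R'->D->plug->D
Char 6 ('F'): step: R->0, L->2 (L advanced); F->plug->F->R->D->L->H->refl->D->L'->H->R'->A->plug->A
Char 7 ('H'): step: R->1, L=2; H->plug->H->R->G->L->F->refl->A->L'->E->R'->A->plug->A
Char 8 ('D'): step: R->2, L=2; D->plug->D->R->B->L->G->refl->E->L'->F->R'->G->plug->G

Answer: AEADDAAG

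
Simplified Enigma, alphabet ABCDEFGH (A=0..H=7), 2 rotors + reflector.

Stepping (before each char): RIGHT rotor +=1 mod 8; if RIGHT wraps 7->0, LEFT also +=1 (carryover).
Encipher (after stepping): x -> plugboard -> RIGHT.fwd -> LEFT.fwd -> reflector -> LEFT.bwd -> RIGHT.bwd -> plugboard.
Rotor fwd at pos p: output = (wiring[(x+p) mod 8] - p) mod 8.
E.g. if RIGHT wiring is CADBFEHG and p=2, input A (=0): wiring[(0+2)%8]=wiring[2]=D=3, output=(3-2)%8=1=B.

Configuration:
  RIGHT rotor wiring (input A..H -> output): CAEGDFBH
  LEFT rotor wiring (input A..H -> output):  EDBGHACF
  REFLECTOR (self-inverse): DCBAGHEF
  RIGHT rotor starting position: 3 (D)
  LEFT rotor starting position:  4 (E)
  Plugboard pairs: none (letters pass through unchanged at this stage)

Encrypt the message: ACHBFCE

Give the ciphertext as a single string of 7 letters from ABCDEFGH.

Char 1 ('A'): step: R->4, L=4; A->plug->A->R->H->L->C->refl->B->L'->D->R'->D->plug->D
Char 2 ('C'): step: R->5, L=4; C->plug->C->R->C->L->G->refl->E->L'->B->R'->G->plug->G
Char 3 ('H'): step: R->6, L=4; H->plug->H->R->H->L->C->refl->B->L'->D->R'->A->plug->A
Char 4 ('B'): step: R->7, L=4; B->plug->B->R->D->L->B->refl->C->L'->H->R'->E->plug->E
Char 5 ('F'): step: R->0, L->5 (L advanced); F->plug->F->R->F->L->E->refl->G->L'->E->R'->C->plug->C
Char 6 ('C'): step: R->1, L=5; C->plug->C->R->F->L->E->refl->G->L'->E->R'->E->plug->E
Char 7 ('E'): step: R->2, L=5; E->plug->E->R->H->L->C->refl->B->L'->G->R'->H->plug->H

Answer: DGAECEH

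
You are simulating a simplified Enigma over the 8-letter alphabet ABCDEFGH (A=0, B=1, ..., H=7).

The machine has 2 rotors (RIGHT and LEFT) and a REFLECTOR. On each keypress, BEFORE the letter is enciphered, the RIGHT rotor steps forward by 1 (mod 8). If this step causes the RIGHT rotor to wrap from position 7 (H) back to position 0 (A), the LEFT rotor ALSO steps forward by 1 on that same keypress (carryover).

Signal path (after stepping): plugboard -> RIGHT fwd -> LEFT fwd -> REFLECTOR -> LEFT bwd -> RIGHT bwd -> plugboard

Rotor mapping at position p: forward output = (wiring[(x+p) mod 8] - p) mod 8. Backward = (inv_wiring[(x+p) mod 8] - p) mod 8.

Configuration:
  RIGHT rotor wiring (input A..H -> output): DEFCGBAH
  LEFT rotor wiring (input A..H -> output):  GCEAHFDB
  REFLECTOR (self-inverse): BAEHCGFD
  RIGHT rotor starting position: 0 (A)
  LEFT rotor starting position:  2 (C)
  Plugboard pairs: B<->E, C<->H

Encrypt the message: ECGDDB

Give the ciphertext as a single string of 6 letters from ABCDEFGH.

Char 1 ('E'): step: R->1, L=2; E->plug->B->R->E->L->B->refl->A->L'->H->R'->F->plug->F
Char 2 ('C'): step: R->2, L=2; C->plug->H->R->C->L->F->refl->G->L'->B->R'->G->plug->G
Char 3 ('G'): step: R->3, L=2; G->plug->G->R->B->L->G->refl->F->L'->C->R'->H->plug->C
Char 4 ('D'): step: R->4, L=2; D->plug->D->R->D->L->D->refl->H->L'->F->R'->B->plug->E
Char 5 ('D'): step: R->5, L=2; D->plug->D->R->G->L->E->refl->C->L'->A->R'->F->plug->F
Char 6 ('B'): step: R->6, L=2; B->plug->E->R->H->L->A->refl->B->L'->E->R'->F->plug->F

Answer: FGCEFF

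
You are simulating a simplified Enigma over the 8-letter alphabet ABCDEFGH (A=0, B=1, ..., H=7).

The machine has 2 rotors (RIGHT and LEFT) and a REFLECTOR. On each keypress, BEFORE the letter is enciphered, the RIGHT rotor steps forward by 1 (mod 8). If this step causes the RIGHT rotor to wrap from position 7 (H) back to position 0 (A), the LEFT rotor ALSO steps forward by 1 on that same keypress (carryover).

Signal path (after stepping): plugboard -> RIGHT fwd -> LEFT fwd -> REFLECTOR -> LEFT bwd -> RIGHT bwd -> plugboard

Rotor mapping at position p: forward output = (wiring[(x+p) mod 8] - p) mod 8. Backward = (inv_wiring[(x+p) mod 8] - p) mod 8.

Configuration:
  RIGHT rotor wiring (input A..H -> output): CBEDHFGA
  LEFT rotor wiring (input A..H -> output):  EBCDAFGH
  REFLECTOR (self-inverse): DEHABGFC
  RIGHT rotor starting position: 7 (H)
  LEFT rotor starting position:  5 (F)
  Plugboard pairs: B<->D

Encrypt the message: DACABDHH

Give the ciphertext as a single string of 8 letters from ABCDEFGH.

Char 1 ('D'): step: R->0, L->6 (L advanced); D->plug->B->R->B->L->B->refl->E->L'->E->R'->C->plug->C
Char 2 ('A'): step: R->1, L=6; A->plug->A->R->A->L->A->refl->D->L'->D->R'->B->plug->D
Char 3 ('C'): step: R->2, L=6; C->plug->C->R->F->L->F->refl->G->L'->C->R'->A->plug->A
Char 4 ('A'): step: R->3, L=6; A->plug->A->R->A->L->A->refl->D->L'->D->R'->D->plug->B
Char 5 ('B'): step: R->4, L=6; B->plug->D->R->E->L->E->refl->B->L'->B->R'->B->plug->D
Char 6 ('D'): step: R->5, L=6; D->plug->B->R->B->L->B->refl->E->L'->E->R'->E->plug->E
Char 7 ('H'): step: R->6, L=6; H->plug->H->R->H->L->H->refl->C->L'->G->R'->E->plug->E
Char 8 ('H'): step: R->7, L=6; H->plug->H->R->H->L->H->refl->C->L'->G->R'->G->plug->G

Answer: CDABDEEG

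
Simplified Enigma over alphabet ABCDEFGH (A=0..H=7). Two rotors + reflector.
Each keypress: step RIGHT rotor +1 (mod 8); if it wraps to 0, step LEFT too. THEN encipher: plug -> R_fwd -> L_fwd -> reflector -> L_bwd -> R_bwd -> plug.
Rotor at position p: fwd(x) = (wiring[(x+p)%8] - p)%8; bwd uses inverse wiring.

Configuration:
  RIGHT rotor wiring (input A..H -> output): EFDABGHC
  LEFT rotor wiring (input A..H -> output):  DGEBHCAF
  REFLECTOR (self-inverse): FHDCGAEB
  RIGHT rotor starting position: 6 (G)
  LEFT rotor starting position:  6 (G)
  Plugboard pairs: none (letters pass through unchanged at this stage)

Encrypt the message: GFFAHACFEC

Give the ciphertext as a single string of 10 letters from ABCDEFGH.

Answer: DAAFFCGDHA

Derivation:
Char 1 ('G'): step: R->7, L=6; G->plug->G->R->H->L->E->refl->G->L'->E->R'->D->plug->D
Char 2 ('F'): step: R->0, L->7 (L advanced); F->plug->F->R->G->L->D->refl->C->L'->E->R'->A->plug->A
Char 3 ('F'): step: R->1, L=7; F->plug->F->R->G->L->D->refl->C->L'->E->R'->A->plug->A
Char 4 ('A'): step: R->2, L=7; A->plug->A->R->B->L->E->refl->G->L'->A->R'->F->plug->F
Char 5 ('H'): step: R->3, L=7; H->plug->H->R->A->L->G->refl->E->L'->B->R'->F->plug->F
Char 6 ('A'): step: R->4, L=7; A->plug->A->R->F->L->A->refl->F->L'->D->R'->C->plug->C
Char 7 ('C'): step: R->5, L=7; C->plug->C->R->F->L->A->refl->F->L'->D->R'->G->plug->G
Char 8 ('F'): step: R->6, L=7; F->plug->F->R->C->L->H->refl->B->L'->H->R'->D->plug->D
Char 9 ('E'): step: R->7, L=7; E->plug->E->R->B->L->E->refl->G->L'->A->R'->H->plug->H
Char 10 ('C'): step: R->0, L->0 (L advanced); C->plug->C->R->D->L->B->refl->H->L'->E->R'->A->plug->A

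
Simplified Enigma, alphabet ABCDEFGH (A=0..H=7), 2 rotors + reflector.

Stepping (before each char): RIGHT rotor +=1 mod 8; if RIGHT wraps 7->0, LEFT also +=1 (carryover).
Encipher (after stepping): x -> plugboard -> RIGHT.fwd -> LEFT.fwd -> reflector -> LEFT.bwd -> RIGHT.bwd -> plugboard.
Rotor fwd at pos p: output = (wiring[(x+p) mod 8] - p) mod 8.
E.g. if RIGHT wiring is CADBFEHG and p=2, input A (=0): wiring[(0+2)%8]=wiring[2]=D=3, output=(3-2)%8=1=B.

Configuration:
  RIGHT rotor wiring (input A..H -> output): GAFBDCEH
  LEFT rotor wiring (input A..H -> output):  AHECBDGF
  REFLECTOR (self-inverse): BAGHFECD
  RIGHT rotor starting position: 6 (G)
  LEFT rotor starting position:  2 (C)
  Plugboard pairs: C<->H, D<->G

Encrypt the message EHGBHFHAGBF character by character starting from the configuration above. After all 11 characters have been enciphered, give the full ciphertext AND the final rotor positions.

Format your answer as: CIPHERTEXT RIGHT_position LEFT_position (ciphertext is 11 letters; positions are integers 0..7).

Char 1 ('E'): step: R->7, L=2; E->plug->E->R->C->L->H->refl->D->L'->F->R'->H->plug->C
Char 2 ('H'): step: R->0, L->3 (L advanced); H->plug->C->R->F->L->F->refl->E->L'->G->R'->A->plug->A
Char 3 ('G'): step: R->1, L=3; G->plug->D->R->C->L->A->refl->B->L'->H->R'->A->plug->A
Char 4 ('B'): step: R->2, L=3; B->plug->B->R->H->L->B->refl->A->L'->C->R'->E->plug->E
Char 5 ('H'): step: R->3, L=3; H->plug->C->R->H->L->B->refl->A->L'->C->R'->H->plug->C
Char 6 ('F'): step: R->4, L=3; F->plug->F->R->E->L->C->refl->G->L'->B->R'->G->plug->D
Char 7 ('H'): step: R->5, L=3; H->plug->C->R->C->L->A->refl->B->L'->H->R'->B->plug->B
Char 8 ('A'): step: R->6, L=3; A->plug->A->R->G->L->E->refl->F->L'->F->R'->G->plug->D
Char 9 ('G'): step: R->7, L=3; G->plug->D->R->G->L->E->refl->F->L'->F->R'->H->plug->C
Char 10 ('B'): step: R->0, L->4 (L advanced); B->plug->B->R->A->L->F->refl->E->L'->E->R'->G->plug->D
Char 11 ('F'): step: R->1, L=4; F->plug->F->R->D->L->B->refl->A->L'->G->R'->G->plug->D
Final: ciphertext=CAAECDBDCDD, RIGHT=1, LEFT=4

Answer: CAAECDBDCDD 1 4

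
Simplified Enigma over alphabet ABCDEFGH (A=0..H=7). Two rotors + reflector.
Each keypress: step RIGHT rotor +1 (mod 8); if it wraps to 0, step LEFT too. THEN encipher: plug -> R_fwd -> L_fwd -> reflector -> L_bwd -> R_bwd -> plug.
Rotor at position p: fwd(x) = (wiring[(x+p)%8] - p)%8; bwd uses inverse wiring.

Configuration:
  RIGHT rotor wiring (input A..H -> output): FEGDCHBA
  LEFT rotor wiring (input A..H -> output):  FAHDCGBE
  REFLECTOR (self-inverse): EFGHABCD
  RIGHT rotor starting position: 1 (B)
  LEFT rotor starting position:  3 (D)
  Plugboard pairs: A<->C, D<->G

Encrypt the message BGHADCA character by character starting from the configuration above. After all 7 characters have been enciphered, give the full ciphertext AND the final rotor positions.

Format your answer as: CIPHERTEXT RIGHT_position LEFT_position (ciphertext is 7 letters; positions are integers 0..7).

Answer: HAFHGHF 0 4

Derivation:
Char 1 ('B'): step: R->2, L=3; B->plug->B->R->B->L->H->refl->D->L'->C->R'->H->plug->H
Char 2 ('G'): step: R->3, L=3; G->plug->D->R->G->L->F->refl->B->L'->E->R'->C->plug->A
Char 3 ('H'): step: R->4, L=3; H->plug->H->R->H->L->E->refl->A->L'->A->R'->F->plug->F
Char 4 ('A'): step: R->5, L=3; A->plug->C->R->D->L->G->refl->C->L'->F->R'->H->plug->H
Char 5 ('D'): step: R->6, L=3; D->plug->G->R->E->L->B->refl->F->L'->G->R'->D->plug->G
Char 6 ('C'): step: R->7, L=3; C->plug->A->R->B->L->H->refl->D->L'->C->R'->H->plug->H
Char 7 ('A'): step: R->0, L->4 (L advanced); A->plug->C->R->G->L->D->refl->H->L'->H->R'->F->plug->F
Final: ciphertext=HAFHGHF, RIGHT=0, LEFT=4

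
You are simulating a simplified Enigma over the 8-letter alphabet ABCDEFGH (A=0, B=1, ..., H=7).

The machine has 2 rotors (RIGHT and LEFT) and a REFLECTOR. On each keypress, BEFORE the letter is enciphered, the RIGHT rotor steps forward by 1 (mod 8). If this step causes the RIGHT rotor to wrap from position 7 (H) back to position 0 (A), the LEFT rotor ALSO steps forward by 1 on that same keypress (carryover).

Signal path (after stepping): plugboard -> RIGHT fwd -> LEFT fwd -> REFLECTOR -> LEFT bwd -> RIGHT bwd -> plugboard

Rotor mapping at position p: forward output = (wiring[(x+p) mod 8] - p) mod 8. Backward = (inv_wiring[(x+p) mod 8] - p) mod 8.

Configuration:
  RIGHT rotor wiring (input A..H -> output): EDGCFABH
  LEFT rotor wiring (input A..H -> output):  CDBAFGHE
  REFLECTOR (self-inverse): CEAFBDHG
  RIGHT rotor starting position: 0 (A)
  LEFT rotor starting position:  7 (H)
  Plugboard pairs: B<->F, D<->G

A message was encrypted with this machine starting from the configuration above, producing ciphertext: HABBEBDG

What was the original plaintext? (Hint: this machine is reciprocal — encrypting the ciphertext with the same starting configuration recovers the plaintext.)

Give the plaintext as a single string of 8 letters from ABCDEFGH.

Answer: EDDGDHAH

Derivation:
Char 1 ('H'): step: R->1, L=7; H->plug->H->R->D->L->C->refl->A->L'->H->R'->E->plug->E
Char 2 ('A'): step: R->2, L=7; A->plug->A->R->E->L->B->refl->E->L'->C->R'->G->plug->D
Char 3 ('B'): step: R->3, L=7; B->plug->F->R->B->L->D->refl->F->L'->A->R'->G->plug->D
Char 4 ('B'): step: R->4, L=7; B->plug->F->R->H->L->A->refl->C->L'->D->R'->D->plug->G
Char 5 ('E'): step: R->5, L=7; E->plug->E->R->G->L->H->refl->G->L'->F->R'->G->plug->D
Char 6 ('B'): step: R->6, L=7; B->plug->F->R->E->L->B->refl->E->L'->C->R'->H->plug->H
Char 7 ('D'): step: R->7, L=7; D->plug->G->R->B->L->D->refl->F->L'->A->R'->A->plug->A
Char 8 ('G'): step: R->0, L->0 (L advanced); G->plug->D->R->C->L->B->refl->E->L'->H->R'->H->plug->H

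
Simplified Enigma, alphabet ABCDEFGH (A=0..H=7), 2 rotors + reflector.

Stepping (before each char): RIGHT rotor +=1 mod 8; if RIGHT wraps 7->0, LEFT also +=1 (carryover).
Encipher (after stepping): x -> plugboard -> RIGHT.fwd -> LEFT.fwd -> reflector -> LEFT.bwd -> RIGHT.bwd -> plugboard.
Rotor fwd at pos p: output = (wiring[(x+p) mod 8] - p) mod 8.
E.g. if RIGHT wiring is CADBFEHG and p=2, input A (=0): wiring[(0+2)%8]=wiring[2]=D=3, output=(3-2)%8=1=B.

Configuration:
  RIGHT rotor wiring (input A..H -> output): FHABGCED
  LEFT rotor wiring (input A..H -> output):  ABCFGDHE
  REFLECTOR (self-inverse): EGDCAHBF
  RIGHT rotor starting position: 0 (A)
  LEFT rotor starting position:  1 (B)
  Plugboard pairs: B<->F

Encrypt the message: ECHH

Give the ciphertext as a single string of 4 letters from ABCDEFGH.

Answer: DADE

Derivation:
Char 1 ('E'): step: R->1, L=1; E->plug->E->R->B->L->B->refl->G->L'->F->R'->D->plug->D
Char 2 ('C'): step: R->2, L=1; C->plug->C->R->E->L->C->refl->D->L'->G->R'->A->plug->A
Char 3 ('H'): step: R->3, L=1; H->plug->H->R->F->L->G->refl->B->L'->B->R'->D->plug->D
Char 4 ('H'): step: R->4, L=1; H->plug->H->R->F->L->G->refl->B->L'->B->R'->E->plug->E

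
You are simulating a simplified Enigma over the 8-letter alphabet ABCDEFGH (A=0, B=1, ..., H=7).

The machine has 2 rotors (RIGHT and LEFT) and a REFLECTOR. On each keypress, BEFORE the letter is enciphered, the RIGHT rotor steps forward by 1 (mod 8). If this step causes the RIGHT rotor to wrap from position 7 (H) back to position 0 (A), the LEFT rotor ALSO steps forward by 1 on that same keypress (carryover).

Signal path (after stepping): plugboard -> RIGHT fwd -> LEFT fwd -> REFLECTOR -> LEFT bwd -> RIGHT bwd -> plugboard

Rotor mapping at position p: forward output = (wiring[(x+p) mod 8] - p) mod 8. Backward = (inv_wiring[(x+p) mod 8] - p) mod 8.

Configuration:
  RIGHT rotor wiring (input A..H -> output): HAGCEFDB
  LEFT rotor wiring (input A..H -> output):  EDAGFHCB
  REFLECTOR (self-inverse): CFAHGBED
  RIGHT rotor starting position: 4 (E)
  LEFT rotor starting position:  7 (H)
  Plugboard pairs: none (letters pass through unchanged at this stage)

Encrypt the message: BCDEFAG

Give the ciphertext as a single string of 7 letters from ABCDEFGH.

Answer: ABHAHFB

Derivation:
Char 1 ('B'): step: R->5, L=7; B->plug->B->R->G->L->A->refl->C->L'->A->R'->A->plug->A
Char 2 ('C'): step: R->6, L=7; C->plug->C->R->B->L->F->refl->B->L'->D->R'->B->plug->B
Char 3 ('D'): step: R->7, L=7; D->plug->D->R->H->L->D->refl->H->L'->E->R'->H->plug->H
Char 4 ('E'): step: R->0, L->0 (L advanced); E->plug->E->R->E->L->F->refl->B->L'->H->R'->A->plug->A
Char 5 ('F'): step: R->1, L=0; F->plug->F->R->C->L->A->refl->C->L'->G->R'->H->plug->H
Char 6 ('A'): step: R->2, L=0; A->plug->A->R->E->L->F->refl->B->L'->H->R'->F->plug->F
Char 7 ('G'): step: R->3, L=0; G->plug->G->R->F->L->H->refl->D->L'->B->R'->B->plug->B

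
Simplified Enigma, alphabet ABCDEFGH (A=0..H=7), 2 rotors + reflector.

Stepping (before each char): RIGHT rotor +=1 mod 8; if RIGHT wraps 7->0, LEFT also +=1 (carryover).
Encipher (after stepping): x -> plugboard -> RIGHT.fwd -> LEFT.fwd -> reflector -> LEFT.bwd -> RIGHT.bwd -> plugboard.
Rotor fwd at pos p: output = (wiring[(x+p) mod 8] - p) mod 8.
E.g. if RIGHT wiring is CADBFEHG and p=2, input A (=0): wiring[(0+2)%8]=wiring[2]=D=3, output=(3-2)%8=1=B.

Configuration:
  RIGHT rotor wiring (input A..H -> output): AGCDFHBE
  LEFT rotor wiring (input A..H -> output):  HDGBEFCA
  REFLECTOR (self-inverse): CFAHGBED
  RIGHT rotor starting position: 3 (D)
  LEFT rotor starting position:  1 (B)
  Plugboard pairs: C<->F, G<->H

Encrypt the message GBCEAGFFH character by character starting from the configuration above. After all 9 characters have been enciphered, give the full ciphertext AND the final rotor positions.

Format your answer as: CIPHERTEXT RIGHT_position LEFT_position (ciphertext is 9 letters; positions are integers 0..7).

Char 1 ('G'): step: R->4, L=1; G->plug->H->R->H->L->G->refl->E->L'->E->R'->E->plug->E
Char 2 ('B'): step: R->5, L=1; B->plug->B->R->E->L->E->refl->G->L'->H->R'->C->plug->F
Char 3 ('C'): step: R->6, L=1; C->plug->F->R->F->L->B->refl->F->L'->B->R'->H->plug->G
Char 4 ('E'): step: R->7, L=1; E->plug->E->R->E->L->E->refl->G->L'->H->R'->C->plug->F
Char 5 ('A'): step: R->0, L->2 (L advanced); A->plug->A->R->A->L->E->refl->G->L'->F->R'->E->plug->E
Char 6 ('G'): step: R->1, L=2; G->plug->H->R->H->L->B->refl->F->L'->G->R'->E->plug->E
Char 7 ('F'): step: R->2, L=2; F->plug->C->R->D->L->D->refl->H->L'->B->R'->B->plug->B
Char 8 ('F'): step: R->3, L=2; F->plug->C->R->E->L->A->refl->C->L'->C->R'->B->plug->B
Char 9 ('H'): step: R->4, L=2; H->plug->G->R->G->L->F->refl->B->L'->H->R'->H->plug->G
Final: ciphertext=EFGFEEBBG, RIGHT=4, LEFT=2

Answer: EFGFEEBBG 4 2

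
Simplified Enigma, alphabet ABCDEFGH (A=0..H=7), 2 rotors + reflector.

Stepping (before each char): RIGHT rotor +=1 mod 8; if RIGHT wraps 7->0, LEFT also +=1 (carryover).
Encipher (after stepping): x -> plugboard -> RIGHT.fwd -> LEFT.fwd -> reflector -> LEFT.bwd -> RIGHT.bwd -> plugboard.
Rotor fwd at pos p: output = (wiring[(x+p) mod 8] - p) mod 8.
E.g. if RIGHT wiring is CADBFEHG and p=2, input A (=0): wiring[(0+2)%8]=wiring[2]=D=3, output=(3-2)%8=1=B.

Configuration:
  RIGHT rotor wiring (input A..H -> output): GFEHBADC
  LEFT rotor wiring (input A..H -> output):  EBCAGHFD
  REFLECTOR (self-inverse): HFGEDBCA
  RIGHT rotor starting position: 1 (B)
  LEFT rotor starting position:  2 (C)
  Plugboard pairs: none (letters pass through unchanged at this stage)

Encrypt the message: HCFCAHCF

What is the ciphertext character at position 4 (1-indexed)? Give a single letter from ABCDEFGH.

Char 1 ('H'): step: R->2, L=2; H->plug->H->R->D->L->F->refl->B->L'->F->R'->B->plug->B
Char 2 ('C'): step: R->3, L=2; C->plug->C->R->F->L->B->refl->F->L'->D->R'->F->plug->F
Char 3 ('F'): step: R->4, L=2; F->plug->F->R->B->L->G->refl->C->L'->G->R'->D->plug->D
Char 4 ('C'): step: R->5, L=2; C->plug->C->R->F->L->B->refl->F->L'->D->R'->A->plug->A

A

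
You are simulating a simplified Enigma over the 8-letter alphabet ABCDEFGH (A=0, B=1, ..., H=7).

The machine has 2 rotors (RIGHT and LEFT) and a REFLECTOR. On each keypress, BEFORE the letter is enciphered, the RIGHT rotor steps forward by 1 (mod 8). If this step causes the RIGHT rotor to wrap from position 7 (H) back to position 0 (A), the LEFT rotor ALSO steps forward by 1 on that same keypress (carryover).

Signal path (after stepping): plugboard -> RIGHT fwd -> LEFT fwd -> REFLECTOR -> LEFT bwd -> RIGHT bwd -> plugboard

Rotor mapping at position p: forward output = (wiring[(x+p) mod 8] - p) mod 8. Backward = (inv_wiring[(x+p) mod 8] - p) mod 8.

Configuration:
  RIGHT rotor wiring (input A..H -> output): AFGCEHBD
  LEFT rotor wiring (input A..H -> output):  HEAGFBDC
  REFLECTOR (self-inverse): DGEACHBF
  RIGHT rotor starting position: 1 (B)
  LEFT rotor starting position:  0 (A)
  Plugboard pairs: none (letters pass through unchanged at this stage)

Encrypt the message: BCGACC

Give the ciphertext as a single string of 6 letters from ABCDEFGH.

Char 1 ('B'): step: R->2, L=0; B->plug->B->R->A->L->H->refl->F->L'->E->R'->A->plug->A
Char 2 ('C'): step: R->3, L=0; C->plug->C->R->E->L->F->refl->H->L'->A->R'->E->plug->E
Char 3 ('G'): step: R->4, L=0; G->plug->G->R->C->L->A->refl->D->L'->G->R'->H->plug->H
Char 4 ('A'): step: R->5, L=0; A->plug->A->R->C->L->A->refl->D->L'->G->R'->C->plug->C
Char 5 ('C'): step: R->6, L=0; C->plug->C->R->C->L->A->refl->D->L'->G->R'->G->plug->G
Char 6 ('C'): step: R->7, L=0; C->plug->C->R->G->L->D->refl->A->L'->C->R'->H->plug->H

Answer: AEHCGH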